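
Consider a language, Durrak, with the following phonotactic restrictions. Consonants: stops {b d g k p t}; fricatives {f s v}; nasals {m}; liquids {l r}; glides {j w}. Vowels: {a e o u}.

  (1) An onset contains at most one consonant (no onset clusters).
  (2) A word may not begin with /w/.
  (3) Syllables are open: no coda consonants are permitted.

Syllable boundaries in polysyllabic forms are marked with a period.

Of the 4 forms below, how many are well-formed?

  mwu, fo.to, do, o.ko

3

mwu — violates constraint 1: syllable 1 onset /mw/ has 2 consonants (> 1) → ill-formed
fo.to — σ1 onset /f/, coda /∅/ ok; σ2 onset /t/, coda /∅/ ok → well-formed
do — σ1 onset /d/, coda /∅/ ok → well-formed
o.ko — σ1 onset /∅/, coda /∅/ ok; σ2 onset /k/, coda /∅/ ok → well-formed
Well-formed: fo.to, do, o.ko → 3.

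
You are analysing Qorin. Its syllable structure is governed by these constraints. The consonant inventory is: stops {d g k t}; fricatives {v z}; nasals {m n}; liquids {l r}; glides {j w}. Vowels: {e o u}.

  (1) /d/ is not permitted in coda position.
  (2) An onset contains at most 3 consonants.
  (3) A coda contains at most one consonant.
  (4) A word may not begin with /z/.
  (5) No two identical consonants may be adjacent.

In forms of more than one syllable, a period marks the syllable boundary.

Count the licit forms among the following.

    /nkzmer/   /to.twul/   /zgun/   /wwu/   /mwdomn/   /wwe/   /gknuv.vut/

/nkzmer/ — violates constraint 2: syllable 1 onset /nkzm/ has 4 consonants (> 3) → illicit
/to.twul/ — σ1 onset /t/, coda /∅/ ok; σ2 onset /tw/ (2C), coda /l/ ok → licit
/zgun/ — violates constraint 4: word begins with /z/ → illicit
/wwu/ — violates constraint 5: adjacent identical consonants /ww/ → illicit
/mwdomn/ — violates constraint 3: syllable 1 coda /mn/ has 2 consonants (> 1) → illicit
/wwe/ — violates constraint 5: adjacent identical consonants /ww/ → illicit
/gknuv.vut/ — violates constraint 5: adjacent identical consonants /vv/ → illicit
Licit: /to.twul/ → 1.

1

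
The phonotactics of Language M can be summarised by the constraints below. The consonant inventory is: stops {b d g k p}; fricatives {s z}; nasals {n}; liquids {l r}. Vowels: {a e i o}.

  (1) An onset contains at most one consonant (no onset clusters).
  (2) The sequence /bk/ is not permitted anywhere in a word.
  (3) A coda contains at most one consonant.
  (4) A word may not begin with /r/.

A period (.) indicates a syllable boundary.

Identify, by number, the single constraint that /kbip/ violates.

/kbip/: syllable 1 onset /kb/ has 2 consonants (> 1).
This is a violation of constraint 1: "An onset contains at most one consonant (no onset clusters)."
The remaining constraints (2, 3, 4) are satisfied.

1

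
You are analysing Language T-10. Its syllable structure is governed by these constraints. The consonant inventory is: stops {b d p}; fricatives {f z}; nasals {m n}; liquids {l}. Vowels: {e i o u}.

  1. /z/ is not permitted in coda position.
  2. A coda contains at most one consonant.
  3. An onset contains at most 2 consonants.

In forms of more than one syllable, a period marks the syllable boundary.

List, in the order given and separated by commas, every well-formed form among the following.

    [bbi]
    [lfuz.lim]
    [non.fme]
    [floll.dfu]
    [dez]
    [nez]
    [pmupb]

[bbi], [non.fme]

[bbi] — σ1 onset /bb/ (2C), coda /∅/ ok → well-formed
[lfuz.lim] — violates constraint 1: syllable 1 coda contains /z/ → ill-formed
[non.fme] — σ1 onset /n/, coda /n/ ok; σ2 onset /fm/ (2C), coda /∅/ ok → well-formed
[floll.dfu] — violates constraint 2: syllable 1 coda /ll/ has 2 consonants (> 1) → ill-formed
[dez] — violates constraint 1: syllable 1 coda contains /z/ → ill-formed
[nez] — violates constraint 1: syllable 1 coda contains /z/ → ill-formed
[pmupb] — violates constraint 2: syllable 1 coda /pb/ has 2 consonants (> 1) → ill-formed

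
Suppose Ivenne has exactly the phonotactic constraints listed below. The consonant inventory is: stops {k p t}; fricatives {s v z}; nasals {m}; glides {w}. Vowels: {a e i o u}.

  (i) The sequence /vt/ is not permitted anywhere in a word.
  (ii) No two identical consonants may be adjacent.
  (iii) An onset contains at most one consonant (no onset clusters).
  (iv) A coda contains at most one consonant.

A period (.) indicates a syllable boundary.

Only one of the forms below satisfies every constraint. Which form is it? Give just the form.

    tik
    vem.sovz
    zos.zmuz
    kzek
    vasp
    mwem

tik — σ1 onset /t/, coda /k/ ok → licit
vem.sovz — violates constraint (iv): syllable 2 coda /vz/ has 2 consonants (> 1) → illicit
zos.zmuz — violates constraint (iii): syllable 2 onset /zm/ has 2 consonants (> 1) → illicit
kzek — violates constraint (iii): syllable 1 onset /kz/ has 2 consonants (> 1) → illicit
vasp — violates constraint (iv): syllable 1 coda /sp/ has 2 consonants (> 1) → illicit
mwem — violates constraint (iii): syllable 1 onset /mw/ has 2 consonants (> 1) → illicit

tik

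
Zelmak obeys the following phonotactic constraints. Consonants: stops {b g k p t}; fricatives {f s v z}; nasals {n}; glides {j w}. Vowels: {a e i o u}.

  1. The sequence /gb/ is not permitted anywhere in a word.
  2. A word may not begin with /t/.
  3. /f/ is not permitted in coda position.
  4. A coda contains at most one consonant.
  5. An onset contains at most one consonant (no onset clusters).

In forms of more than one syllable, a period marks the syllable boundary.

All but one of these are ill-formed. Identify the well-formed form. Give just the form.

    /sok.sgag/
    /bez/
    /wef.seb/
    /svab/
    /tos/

/sok.sgag/ — violates constraint 5: syllable 2 onset /sg/ has 2 consonants (> 1) → ill-formed
/bez/ — σ1 onset /b/, coda /z/ ok → well-formed
/wef.seb/ — violates constraint 3: syllable 1 coda contains /f/ → ill-formed
/svab/ — violates constraint 5: syllable 1 onset /sv/ has 2 consonants (> 1) → ill-formed
/tos/ — violates constraint 2: word begins with /t/ → ill-formed

/bez/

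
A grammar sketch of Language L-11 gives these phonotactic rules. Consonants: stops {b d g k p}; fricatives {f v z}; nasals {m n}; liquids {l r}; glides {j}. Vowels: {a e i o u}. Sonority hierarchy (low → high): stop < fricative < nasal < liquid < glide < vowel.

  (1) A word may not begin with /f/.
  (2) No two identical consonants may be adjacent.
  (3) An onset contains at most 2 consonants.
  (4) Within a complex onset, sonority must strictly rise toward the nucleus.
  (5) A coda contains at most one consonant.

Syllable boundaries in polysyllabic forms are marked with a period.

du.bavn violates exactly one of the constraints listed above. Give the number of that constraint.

du.bavn: syllable 2 coda /vn/ has 2 consonants (> 1).
This is a violation of constraint 5: "A coda contains at most one consonant."
The remaining constraints (1, 2, 3, 4) are satisfied.

5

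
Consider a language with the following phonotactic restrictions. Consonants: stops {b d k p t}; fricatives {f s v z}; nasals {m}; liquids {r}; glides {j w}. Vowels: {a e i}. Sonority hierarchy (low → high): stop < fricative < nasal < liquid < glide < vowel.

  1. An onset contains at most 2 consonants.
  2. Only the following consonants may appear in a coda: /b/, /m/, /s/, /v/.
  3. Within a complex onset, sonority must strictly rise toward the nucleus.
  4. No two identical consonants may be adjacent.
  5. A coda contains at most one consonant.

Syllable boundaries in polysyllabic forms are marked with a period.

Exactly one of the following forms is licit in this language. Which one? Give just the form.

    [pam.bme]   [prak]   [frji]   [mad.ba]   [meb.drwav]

[pam.bme] — σ1 onset /p/, coda /m/ ok; σ2 onset /bm/ (1→3 rises), coda /∅/ ok → licit
[prak] — violates constraint 2: syllable 1 coda contains /k/, which is not a licensed coda consonant → illicit
[frji] — violates constraint 1: syllable 1 onset /frj/ has 3 consonants (> 2) → illicit
[mad.ba] — violates constraint 2: syllable 1 coda contains /d/, which is not a licensed coda consonant → illicit
[meb.drwav] — violates constraint 1: syllable 2 onset /drw/ has 3 consonants (> 2) → illicit

[pam.bme]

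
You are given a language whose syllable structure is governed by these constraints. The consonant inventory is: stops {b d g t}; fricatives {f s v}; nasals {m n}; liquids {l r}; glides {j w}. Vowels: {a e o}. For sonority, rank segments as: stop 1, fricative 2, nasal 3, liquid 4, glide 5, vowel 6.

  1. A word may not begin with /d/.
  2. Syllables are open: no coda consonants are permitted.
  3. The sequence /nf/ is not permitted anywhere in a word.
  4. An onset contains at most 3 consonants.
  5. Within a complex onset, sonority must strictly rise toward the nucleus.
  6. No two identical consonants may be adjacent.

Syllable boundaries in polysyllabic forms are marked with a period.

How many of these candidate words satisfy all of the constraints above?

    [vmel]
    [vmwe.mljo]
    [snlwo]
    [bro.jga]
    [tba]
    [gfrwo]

[vmel] — violates constraint 2: syllable 1 coda /l/ has 1 consonant (> 0) → ill-formed
[vmwe.mljo] — σ1 onset /vmw/ (2→3→5 rises), coda /∅/ ok; σ2 onset /mlj/ (3→4→5 rises), coda /∅/ ok → well-formed
[snlwo] — violates constraint 4: syllable 1 onset /snlw/ has 4 consonants (> 3) → ill-formed
[bro.jga] — violates constraint 5: syllable 2 onset /jg/: /j/ (glide, 5) → /g/ (stop, 1) does not rise → ill-formed
[tba] — violates constraint 5: syllable 1 onset /tb/: /t/ (stop, 1) → /b/ (stop, 1) does not rise → ill-formed
[gfrwo] — violates constraint 4: syllable 1 onset /gfrw/ has 4 consonants (> 3) → ill-formed
Well-formed: [vmwe.mljo] → 1.

1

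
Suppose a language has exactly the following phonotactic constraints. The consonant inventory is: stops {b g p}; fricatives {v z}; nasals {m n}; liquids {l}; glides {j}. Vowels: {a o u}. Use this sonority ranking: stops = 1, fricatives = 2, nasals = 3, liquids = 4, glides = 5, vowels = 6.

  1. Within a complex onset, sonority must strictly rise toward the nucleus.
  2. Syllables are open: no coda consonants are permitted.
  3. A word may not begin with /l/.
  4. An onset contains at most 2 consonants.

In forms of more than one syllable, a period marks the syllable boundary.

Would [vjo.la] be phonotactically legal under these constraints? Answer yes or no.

yes

[vjo.la] — σ1 onset /vj/ (2→5 rises), coda /∅/ ok; σ2 onset /l/, coda /∅/ ok → phonotactically legal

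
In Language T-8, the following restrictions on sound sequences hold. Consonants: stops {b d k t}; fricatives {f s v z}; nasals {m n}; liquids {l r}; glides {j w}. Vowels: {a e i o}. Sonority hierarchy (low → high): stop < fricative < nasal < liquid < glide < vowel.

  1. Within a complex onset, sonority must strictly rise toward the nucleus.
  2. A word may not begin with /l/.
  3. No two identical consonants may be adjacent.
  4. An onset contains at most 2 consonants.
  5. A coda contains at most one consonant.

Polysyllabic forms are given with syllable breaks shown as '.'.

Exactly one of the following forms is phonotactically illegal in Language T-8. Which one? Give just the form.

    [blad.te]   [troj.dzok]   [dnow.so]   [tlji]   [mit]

[tlji]

[blad.te] — σ1 onset /bl/ (1→4 rises), coda /d/ ok; σ2 onset /t/, coda /∅/ ok → phonotactically legal
[troj.dzok] — σ1 onset /tr/ (1→4 rises), coda /j/ ok; σ2 onset /dz/ (1→2 rises), coda /k/ ok → phonotactically legal
[dnow.so] — σ1 onset /dn/ (1→3 rises), coda /w/ ok; σ2 onset /s/, coda /∅/ ok → phonotactically legal
[tlji] — violates constraint 4: syllable 1 onset /tlj/ has 3 consonants (> 2) → phonotactically illegal
[mit] — σ1 onset /m/, coda /t/ ok → phonotactically legal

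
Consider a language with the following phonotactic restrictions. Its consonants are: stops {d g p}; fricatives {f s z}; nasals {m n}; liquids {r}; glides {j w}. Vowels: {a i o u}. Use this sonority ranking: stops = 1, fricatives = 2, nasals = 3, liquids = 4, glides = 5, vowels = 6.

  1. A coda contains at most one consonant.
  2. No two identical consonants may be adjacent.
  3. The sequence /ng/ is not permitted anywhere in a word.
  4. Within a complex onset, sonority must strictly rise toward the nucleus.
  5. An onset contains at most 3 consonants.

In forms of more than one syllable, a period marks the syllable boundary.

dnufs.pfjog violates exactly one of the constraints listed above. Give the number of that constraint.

1

dnufs.pfjog: syllable 1 coda /fs/ has 2 consonants (> 1).
This is a violation of constraint 1: "A coda contains at most one consonant."
The remaining constraints (2, 3, 4, 5) are satisfied.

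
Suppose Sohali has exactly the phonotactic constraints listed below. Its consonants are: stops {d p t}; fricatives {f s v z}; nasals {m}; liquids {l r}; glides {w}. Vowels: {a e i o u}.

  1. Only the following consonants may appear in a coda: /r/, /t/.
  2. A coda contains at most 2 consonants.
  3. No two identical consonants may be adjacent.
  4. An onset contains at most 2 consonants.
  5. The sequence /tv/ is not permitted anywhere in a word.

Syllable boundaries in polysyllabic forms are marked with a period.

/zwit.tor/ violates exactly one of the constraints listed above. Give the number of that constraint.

3

/zwit.tor/: adjacent identical consonants /tt/.
This is a violation of constraint 3: "No two identical consonants may be adjacent."
The remaining constraints (1, 2, 4, 5) are satisfied.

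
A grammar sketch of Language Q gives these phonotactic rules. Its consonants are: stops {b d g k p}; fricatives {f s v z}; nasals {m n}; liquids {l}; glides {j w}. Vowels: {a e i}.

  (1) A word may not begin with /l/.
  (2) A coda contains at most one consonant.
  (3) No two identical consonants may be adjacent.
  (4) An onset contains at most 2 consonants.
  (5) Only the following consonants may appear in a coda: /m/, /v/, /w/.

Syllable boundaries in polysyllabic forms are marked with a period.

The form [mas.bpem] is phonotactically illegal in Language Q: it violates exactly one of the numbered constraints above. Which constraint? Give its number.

[mas.bpem]: syllable 1 coda contains /s/, which is not a licensed coda consonant.
This is a violation of constraint 5: "Only the following consonants may appear in a coda: /m/, /v/, /w/."
The remaining constraints (1, 2, 3, 4) are satisfied.

5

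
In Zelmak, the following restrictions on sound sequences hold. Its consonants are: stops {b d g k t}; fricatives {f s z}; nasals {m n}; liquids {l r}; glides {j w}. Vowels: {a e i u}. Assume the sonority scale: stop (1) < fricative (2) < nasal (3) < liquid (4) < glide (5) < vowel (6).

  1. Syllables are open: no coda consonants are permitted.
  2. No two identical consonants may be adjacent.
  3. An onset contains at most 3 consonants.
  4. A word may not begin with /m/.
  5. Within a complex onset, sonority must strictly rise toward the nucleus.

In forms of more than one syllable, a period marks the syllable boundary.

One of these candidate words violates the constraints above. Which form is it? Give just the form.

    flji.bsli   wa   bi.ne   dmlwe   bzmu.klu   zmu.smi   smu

dmlwe

flji.bsli — σ1 onset /flj/ (2→4→5 rises), coda /∅/ ok; σ2 onset /bsl/ (1→2→4 rises), coda /∅/ ok → phonotactically legal
wa — σ1 onset /w/, coda /∅/ ok → phonotactically legal
bi.ne — σ1 onset /b/, coda /∅/ ok; σ2 onset /n/, coda /∅/ ok → phonotactically legal
dmlwe — violates constraint 3: syllable 1 onset /dmlw/ has 4 consonants (> 3) → phonotactically illegal
bzmu.klu — σ1 onset /bzm/ (1→2→3 rises), coda /∅/ ok; σ2 onset /kl/ (1→4 rises), coda /∅/ ok → phonotactically legal
zmu.smi — σ1 onset /zm/ (2→3 rises), coda /∅/ ok; σ2 onset /sm/ (2→3 rises), coda /∅/ ok → phonotactically legal
smu — σ1 onset /sm/ (2→3 rises), coda /∅/ ok → phonotactically legal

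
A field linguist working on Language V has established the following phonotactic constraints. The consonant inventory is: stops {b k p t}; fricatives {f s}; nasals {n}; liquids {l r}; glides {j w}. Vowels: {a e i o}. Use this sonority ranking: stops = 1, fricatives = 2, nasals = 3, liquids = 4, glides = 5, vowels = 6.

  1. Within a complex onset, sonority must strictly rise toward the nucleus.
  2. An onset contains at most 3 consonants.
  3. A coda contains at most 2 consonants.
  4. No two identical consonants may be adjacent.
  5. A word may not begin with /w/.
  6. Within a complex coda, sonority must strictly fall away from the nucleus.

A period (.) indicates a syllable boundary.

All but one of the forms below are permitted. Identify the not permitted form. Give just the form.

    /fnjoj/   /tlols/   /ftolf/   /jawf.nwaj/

/fnjoj/ — σ1 onset /fnj/ (2→3→5 rises), coda /j/ ok → permitted
/tlols/ — σ1 onset /tl/ (1→4 rises), coda /ls/ (4→2 falls) ok → permitted
/ftolf/ — violates constraint 1: syllable 1 onset /ft/: /f/ (fricative, 2) → /t/ (stop, 1) does not rise → not permitted
/jawf.nwaj/ — σ1 onset /j/, coda /wf/ (5→2 falls) ok; σ2 onset /nw/ (3→5 rises), coda /j/ ok → permitted

/ftolf/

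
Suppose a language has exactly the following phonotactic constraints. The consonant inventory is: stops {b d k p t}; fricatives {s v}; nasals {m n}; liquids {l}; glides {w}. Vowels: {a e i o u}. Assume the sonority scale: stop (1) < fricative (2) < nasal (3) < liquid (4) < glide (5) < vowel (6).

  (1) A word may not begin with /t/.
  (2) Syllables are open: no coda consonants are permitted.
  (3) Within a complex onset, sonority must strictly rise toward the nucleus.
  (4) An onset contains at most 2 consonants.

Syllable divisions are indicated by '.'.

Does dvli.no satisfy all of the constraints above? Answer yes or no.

no

dvli.no — violates constraint 4: syllable 1 onset /dvl/ has 3 consonants (> 2) → phonotactically illegal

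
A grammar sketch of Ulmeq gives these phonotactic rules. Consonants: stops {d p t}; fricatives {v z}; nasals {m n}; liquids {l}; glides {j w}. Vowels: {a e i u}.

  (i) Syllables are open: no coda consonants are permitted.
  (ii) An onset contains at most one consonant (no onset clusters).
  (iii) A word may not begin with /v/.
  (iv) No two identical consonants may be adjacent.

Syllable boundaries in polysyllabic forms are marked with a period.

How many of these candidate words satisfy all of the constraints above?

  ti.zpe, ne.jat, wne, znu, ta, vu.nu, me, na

ti.zpe — violates constraint (ii): syllable 2 onset /zp/ has 2 consonants (> 1) → not permitted
ne.jat — violates constraint (i): syllable 2 coda /t/ has 1 consonant (> 0) → not permitted
wne — violates constraint (ii): syllable 1 onset /wn/ has 2 consonants (> 1) → not permitted
znu — violates constraint (ii): syllable 1 onset /zn/ has 2 consonants (> 1) → not permitted
ta — σ1 onset /t/, coda /∅/ ok → permitted
vu.nu — violates constraint (iii): word begins with /v/ → not permitted
me — σ1 onset /m/, coda /∅/ ok → permitted
na — σ1 onset /n/, coda /∅/ ok → permitted
Permitted: ta, me, na → 3.

3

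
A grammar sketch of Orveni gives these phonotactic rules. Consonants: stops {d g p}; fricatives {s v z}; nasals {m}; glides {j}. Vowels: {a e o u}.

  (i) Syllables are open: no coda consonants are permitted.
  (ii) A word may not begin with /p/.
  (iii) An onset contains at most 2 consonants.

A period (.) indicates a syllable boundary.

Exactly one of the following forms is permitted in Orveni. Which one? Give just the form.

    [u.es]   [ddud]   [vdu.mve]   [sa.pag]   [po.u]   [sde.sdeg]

[vdu.mve]

[u.es] — violates constraint (i): syllable 2 coda /s/ has 1 consonant (> 0) → not permitted
[ddud] — violates constraint (i): syllable 1 coda /d/ has 1 consonant (> 0) → not permitted
[vdu.mve] — σ1 onset /vd/ (2C), coda /∅/ ok; σ2 onset /mv/ (2C), coda /∅/ ok → permitted
[sa.pag] — violates constraint (i): syllable 2 coda /g/ has 1 consonant (> 0) → not permitted
[po.u] — violates constraint (ii): word begins with /p/ → not permitted
[sde.sdeg] — violates constraint (i): syllable 2 coda /g/ has 1 consonant (> 0) → not permitted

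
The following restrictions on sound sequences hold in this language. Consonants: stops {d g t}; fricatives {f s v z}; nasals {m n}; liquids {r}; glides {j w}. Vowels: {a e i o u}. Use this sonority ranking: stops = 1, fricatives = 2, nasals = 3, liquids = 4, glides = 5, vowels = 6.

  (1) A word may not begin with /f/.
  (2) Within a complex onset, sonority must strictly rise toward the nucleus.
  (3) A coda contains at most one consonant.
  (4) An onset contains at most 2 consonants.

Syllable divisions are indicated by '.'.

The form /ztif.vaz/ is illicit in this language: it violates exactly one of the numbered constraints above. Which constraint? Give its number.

/ztif.vaz/: syllable 1 onset /zt/: /z/ (fricative, 2) → /t/ (stop, 1) does not rise.
This is a violation of constraint 2: "Within a complex onset, sonority must strictly rise toward the nucleus."
The remaining constraints (1, 3, 4) are satisfied.

2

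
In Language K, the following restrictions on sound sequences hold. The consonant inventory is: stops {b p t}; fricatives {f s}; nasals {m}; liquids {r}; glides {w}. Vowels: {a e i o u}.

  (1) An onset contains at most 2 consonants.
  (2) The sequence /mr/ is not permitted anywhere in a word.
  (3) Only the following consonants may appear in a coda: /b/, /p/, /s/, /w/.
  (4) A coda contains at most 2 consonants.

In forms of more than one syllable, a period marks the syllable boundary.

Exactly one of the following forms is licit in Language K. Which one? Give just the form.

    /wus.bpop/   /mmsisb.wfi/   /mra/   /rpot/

/wus.bpop/

/wus.bpop/ — σ1 onset /w/, coda /s/ ok; σ2 onset /bp/ (2C), coda /p/ ok → licit
/mmsisb.wfi/ — violates constraint 1: syllable 1 onset /mms/ has 3 consonants (> 2) → illicit
/mra/ — violates constraint 2: contains banned sequence /mr/ → illicit
/rpot/ — violates constraint 3: syllable 1 coda contains /t/, which is not a licensed coda consonant → illicit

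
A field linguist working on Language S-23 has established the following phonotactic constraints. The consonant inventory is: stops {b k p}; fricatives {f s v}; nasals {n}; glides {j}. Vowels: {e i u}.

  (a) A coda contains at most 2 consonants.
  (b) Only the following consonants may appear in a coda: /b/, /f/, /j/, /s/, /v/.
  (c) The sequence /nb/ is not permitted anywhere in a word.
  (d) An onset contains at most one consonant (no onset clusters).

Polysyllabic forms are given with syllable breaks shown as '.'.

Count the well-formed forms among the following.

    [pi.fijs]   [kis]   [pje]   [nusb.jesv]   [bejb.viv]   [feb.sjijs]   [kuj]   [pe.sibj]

6

[pi.fijs] — σ1 onset /p/, coda /∅/ ok; σ2 onset /f/, coda /js/ (2C) ok → well-formed
[kis] — σ1 onset /k/, coda /s/ ok → well-formed
[pje] — violates constraint (d): syllable 1 onset /pj/ has 2 consonants (> 1) → ill-formed
[nusb.jesv] — σ1 onset /n/, coda /sb/ (2C) ok; σ2 onset /j/, coda /sv/ (2C) ok → well-formed
[bejb.viv] — σ1 onset /b/, coda /jb/ (2C) ok; σ2 onset /v/, coda /v/ ok → well-formed
[feb.sjijs] — violates constraint (d): syllable 2 onset /sj/ has 2 consonants (> 1) → ill-formed
[kuj] — σ1 onset /k/, coda /j/ ok → well-formed
[pe.sibj] — σ1 onset /p/, coda /∅/ ok; σ2 onset /s/, coda /bj/ (2C) ok → well-formed
Well-formed: [pi.fijs], [kis], [nusb.jesv], [bejb.viv], [kuj], [pe.sibj] → 6.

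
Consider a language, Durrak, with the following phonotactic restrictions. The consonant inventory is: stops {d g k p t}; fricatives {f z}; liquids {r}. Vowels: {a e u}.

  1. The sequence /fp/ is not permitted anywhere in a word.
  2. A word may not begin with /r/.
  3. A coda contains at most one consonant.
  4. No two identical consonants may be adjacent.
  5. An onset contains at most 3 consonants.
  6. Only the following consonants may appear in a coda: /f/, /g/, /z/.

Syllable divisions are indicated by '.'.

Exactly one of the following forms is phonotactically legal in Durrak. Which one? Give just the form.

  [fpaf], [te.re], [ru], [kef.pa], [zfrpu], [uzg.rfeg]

[fpaf] — violates constraint 1: contains banned sequence /fp/ → phonotactically illegal
[te.re] — σ1 onset /t/, coda /∅/ ok; σ2 onset /r/, coda /∅/ ok → phonotactically legal
[ru] — violates constraint 2: word begins with /r/ → phonotactically illegal
[kef.pa] — violates constraint 1: contains banned sequence /fp/ → phonotactically illegal
[zfrpu] — violates constraint 5: syllable 1 onset /zfrp/ has 4 consonants (> 3) → phonotactically illegal
[uzg.rfeg] — violates constraint 3: syllable 1 coda /zg/ has 2 consonants (> 1) → phonotactically illegal

[te.re]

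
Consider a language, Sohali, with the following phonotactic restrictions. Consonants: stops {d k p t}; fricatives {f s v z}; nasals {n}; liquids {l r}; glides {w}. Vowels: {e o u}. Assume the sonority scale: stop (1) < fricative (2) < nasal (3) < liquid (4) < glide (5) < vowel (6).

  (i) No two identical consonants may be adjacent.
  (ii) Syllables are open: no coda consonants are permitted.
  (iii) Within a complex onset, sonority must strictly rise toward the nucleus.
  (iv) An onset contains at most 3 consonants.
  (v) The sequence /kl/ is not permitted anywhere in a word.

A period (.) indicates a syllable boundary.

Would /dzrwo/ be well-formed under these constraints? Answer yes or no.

no

/dzrwo/ — violates constraint (iv): syllable 1 onset /dzrw/ has 4 consonants (> 3) → ill-formed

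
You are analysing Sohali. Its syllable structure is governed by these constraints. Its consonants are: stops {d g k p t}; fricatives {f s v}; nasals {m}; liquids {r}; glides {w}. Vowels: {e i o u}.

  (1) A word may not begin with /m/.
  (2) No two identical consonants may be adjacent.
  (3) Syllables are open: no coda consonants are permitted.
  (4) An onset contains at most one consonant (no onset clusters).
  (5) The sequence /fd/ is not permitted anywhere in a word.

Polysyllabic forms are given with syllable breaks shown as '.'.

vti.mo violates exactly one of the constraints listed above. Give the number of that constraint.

vti.mo: syllable 1 onset /vt/ has 2 consonants (> 1).
This is a violation of constraint 4: "An onset contains at most one consonant (no onset clusters)."
The remaining constraints (1, 2, 3, 5) are satisfied.

4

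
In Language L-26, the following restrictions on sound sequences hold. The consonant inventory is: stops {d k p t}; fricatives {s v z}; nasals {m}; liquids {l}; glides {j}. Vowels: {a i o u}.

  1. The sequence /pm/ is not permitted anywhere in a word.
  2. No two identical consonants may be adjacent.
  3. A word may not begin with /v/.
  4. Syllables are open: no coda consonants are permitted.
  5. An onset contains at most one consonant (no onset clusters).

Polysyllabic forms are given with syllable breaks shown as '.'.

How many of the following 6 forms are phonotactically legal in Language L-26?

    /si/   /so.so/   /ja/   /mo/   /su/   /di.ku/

6

/si/ — σ1 onset /s/, coda /∅/ ok → phonotactically legal
/so.so/ — σ1 onset /s/, coda /∅/ ok; σ2 onset /s/, coda /∅/ ok → phonotactically legal
/ja/ — σ1 onset /j/, coda /∅/ ok → phonotactically legal
/mo/ — σ1 onset /m/, coda /∅/ ok → phonotactically legal
/su/ — σ1 onset /s/, coda /∅/ ok → phonotactically legal
/di.ku/ — σ1 onset /d/, coda /∅/ ok; σ2 onset /k/, coda /∅/ ok → phonotactically legal
Phonotactically legal: /si/, /so.so/, /ja/, /mo/, /su/, /di.ku/ → 6.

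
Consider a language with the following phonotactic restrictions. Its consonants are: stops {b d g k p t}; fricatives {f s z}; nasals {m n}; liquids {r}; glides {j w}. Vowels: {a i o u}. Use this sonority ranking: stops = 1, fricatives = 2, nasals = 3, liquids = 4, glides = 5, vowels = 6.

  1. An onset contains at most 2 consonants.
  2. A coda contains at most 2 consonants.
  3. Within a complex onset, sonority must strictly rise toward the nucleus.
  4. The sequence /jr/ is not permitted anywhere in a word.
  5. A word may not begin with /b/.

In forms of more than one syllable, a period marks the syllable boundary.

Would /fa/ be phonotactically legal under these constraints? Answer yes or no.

yes

/fa/ — σ1 onset /f/, coda /∅/ ok → phonotactically legal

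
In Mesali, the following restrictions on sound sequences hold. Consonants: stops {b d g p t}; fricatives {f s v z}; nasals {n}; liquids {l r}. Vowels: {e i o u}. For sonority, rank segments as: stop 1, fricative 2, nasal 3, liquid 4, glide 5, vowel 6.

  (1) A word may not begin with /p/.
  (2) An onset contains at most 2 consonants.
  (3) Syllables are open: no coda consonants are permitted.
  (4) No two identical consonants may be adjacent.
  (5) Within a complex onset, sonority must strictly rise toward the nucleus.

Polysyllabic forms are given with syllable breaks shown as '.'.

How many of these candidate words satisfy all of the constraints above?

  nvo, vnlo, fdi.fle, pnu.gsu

nvo — violates constraint 5: syllable 1 onset /nv/: /n/ (nasal, 3) → /v/ (fricative, 2) does not rise → ill-formed
vnlo — violates constraint 2: syllable 1 onset /vnl/ has 3 consonants (> 2) → ill-formed
fdi.fle — violates constraint 5: syllable 1 onset /fd/: /f/ (fricative, 2) → /d/ (stop, 1) does not rise → ill-formed
pnu.gsu — violates constraint 1: word begins with /p/ → ill-formed
No form is well-formed → 0.

0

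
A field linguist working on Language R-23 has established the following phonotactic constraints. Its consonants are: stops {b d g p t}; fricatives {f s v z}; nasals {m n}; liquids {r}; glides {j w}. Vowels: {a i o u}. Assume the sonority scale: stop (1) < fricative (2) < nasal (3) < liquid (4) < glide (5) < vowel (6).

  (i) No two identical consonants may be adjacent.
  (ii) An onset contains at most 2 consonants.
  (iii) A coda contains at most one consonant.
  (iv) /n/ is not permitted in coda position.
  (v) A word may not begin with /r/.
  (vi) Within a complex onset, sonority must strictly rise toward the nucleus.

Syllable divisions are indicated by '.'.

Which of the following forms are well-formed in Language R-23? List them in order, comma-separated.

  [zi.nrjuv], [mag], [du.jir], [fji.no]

[zi.nrjuv] — violates constraint (ii): syllable 2 onset /nrj/ has 3 consonants (> 2) → ill-formed
[mag] — σ1 onset /m/, coda /g/ ok → well-formed
[du.jir] — σ1 onset /d/, coda /∅/ ok; σ2 onset /j/, coda /r/ ok → well-formed
[fji.no] — σ1 onset /fj/ (2→5 rises), coda /∅/ ok; σ2 onset /n/, coda /∅/ ok → well-formed

[mag], [du.jir], [fji.no]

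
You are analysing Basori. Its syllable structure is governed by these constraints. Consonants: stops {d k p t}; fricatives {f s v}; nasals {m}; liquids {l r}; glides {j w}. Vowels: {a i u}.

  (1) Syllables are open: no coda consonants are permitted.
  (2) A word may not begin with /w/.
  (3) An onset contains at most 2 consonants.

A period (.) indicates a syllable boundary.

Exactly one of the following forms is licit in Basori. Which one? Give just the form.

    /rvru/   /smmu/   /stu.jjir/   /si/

/si/

/rvru/ — violates constraint 3: syllable 1 onset /rvr/ has 3 consonants (> 2) → illicit
/smmu/ — violates constraint 3: syllable 1 onset /smm/ has 3 consonants (> 2) → illicit
/stu.jjir/ — violates constraint 1: syllable 2 coda /r/ has 1 consonant (> 0) → illicit
/si/ — σ1 onset /s/, coda /∅/ ok → licit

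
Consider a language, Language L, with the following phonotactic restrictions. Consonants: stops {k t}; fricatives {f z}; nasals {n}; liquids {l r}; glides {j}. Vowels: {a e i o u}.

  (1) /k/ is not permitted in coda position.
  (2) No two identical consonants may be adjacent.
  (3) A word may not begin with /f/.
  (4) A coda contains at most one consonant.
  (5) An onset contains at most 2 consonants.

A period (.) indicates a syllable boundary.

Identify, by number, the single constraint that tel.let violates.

tel.let: adjacent identical consonants /ll/.
This is a violation of constraint 2: "No two identical consonants may be adjacent."
The remaining constraints (1, 3, 4, 5) are satisfied.

2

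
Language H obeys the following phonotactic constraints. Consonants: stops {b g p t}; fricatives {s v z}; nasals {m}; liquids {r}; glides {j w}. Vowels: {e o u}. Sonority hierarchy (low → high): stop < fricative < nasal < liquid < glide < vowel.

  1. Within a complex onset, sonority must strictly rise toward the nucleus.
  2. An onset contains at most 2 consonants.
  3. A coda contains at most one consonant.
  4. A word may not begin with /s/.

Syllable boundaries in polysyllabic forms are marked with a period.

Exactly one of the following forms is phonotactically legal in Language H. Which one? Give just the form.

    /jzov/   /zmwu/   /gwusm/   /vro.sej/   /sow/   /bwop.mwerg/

/jzov/ — violates constraint 1: syllable 1 onset /jz/: /j/ (glide, 5) → /z/ (fricative, 2) does not rise → phonotactically illegal
/zmwu/ — violates constraint 2: syllable 1 onset /zmw/ has 3 consonants (> 2) → phonotactically illegal
/gwusm/ — violates constraint 3: syllable 1 coda /sm/ has 2 consonants (> 1) → phonotactically illegal
/vro.sej/ — σ1 onset /vr/ (2→4 rises), coda /∅/ ok; σ2 onset /s/, coda /j/ ok → phonotactically legal
/sow/ — violates constraint 4: word begins with /s/ → phonotactically illegal
/bwop.mwerg/ — violates constraint 3: syllable 2 coda /rg/ has 2 consonants (> 1) → phonotactically illegal

/vro.sej/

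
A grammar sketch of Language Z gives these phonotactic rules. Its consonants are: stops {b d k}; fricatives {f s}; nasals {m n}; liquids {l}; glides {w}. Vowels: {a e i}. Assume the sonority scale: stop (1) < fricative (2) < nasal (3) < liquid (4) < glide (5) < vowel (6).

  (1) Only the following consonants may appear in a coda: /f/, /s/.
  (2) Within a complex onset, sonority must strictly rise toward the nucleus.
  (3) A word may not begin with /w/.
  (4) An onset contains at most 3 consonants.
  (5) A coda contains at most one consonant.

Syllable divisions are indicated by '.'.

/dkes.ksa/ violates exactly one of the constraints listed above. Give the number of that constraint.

2

/dkes.ksa/: syllable 1 onset /dk/: /d/ (stop, 1) → /k/ (stop, 1) does not rise.
This is a violation of constraint 2: "Within a complex onset, sonority must strictly rise toward the nucleus."
The remaining constraints (1, 3, 4, 5) are satisfied.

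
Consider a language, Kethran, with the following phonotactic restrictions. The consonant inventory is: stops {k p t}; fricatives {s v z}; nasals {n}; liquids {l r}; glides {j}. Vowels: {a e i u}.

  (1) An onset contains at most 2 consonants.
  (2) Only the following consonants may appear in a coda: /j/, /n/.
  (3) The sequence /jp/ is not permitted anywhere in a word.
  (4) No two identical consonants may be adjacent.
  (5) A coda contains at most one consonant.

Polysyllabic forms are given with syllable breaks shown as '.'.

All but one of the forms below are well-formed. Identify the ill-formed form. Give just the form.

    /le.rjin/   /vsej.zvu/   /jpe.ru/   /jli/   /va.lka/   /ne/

/le.rjin/ — σ1 onset /l/, coda /∅/ ok; σ2 onset /rj/ (2C), coda /n/ ok → well-formed
/vsej.zvu/ — σ1 onset /vs/ (2C), coda /j/ ok; σ2 onset /zv/ (2C), coda /∅/ ok → well-formed
/jpe.ru/ — violates constraint 3: contains banned sequence /jp/ → ill-formed
/jli/ — σ1 onset /jl/ (2C), coda /∅/ ok → well-formed
/va.lka/ — σ1 onset /v/, coda /∅/ ok; σ2 onset /lk/ (2C), coda /∅/ ok → well-formed
/ne/ — σ1 onset /n/, coda /∅/ ok → well-formed

/jpe.ru/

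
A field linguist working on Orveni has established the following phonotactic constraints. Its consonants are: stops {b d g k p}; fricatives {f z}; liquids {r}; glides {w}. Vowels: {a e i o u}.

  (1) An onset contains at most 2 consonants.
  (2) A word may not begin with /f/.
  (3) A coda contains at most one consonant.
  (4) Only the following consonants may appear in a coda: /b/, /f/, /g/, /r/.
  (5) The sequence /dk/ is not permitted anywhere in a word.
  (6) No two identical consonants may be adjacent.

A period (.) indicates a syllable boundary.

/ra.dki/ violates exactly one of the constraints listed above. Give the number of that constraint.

/ra.dki/: contains banned sequence /dk/.
This is a violation of constraint 5: "The sequence /dk/ is not permitted anywhere in a word."
The remaining constraints (1, 2, 3, 4, 6) are satisfied.

5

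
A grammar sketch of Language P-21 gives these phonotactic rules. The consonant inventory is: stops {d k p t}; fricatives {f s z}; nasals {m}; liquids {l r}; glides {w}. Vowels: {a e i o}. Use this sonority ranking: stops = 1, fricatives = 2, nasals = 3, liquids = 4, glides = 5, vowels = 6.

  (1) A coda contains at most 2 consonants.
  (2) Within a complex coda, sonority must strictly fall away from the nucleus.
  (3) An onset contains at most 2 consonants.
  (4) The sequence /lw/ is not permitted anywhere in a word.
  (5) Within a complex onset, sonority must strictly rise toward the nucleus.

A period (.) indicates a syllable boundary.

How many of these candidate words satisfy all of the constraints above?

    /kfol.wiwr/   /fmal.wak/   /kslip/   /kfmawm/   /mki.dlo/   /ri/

1

/kfol.wiwr/ — violates constraint 4: contains banned sequence /lw/ → phonotactically illegal
/fmal.wak/ — violates constraint 4: contains banned sequence /lw/ → phonotactically illegal
/kslip/ — violates constraint 3: syllable 1 onset /ksl/ has 3 consonants (> 2) → phonotactically illegal
/kfmawm/ — violates constraint 3: syllable 1 onset /kfm/ has 3 consonants (> 2) → phonotactically illegal
/mki.dlo/ — violates constraint 5: syllable 1 onset /mk/: /m/ (nasal, 3) → /k/ (stop, 1) does not rise → phonotactically illegal
/ri/ — σ1 onset /r/, coda /∅/ ok → phonotactically legal
Phonotactically legal: /ri/ → 1.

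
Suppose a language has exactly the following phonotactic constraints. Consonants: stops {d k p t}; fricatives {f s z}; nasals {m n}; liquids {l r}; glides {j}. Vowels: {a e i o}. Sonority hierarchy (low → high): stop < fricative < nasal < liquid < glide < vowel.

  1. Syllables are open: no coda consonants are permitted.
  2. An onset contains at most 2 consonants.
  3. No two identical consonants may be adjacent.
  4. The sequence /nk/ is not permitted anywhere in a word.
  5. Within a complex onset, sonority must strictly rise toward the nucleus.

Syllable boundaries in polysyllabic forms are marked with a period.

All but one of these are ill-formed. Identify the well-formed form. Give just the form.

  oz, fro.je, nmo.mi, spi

oz — violates constraint 1: syllable 1 coda /z/ has 1 consonant (> 0) → ill-formed
fro.je — σ1 onset /fr/ (2→4 rises), coda /∅/ ok; σ2 onset /j/, coda /∅/ ok → well-formed
nmo.mi — violates constraint 5: syllable 1 onset /nm/: /n/ (nasal, 3) → /m/ (nasal, 3) does not rise → ill-formed
spi — violates constraint 5: syllable 1 onset /sp/: /s/ (fricative, 2) → /p/ (stop, 1) does not rise → ill-formed

fro.je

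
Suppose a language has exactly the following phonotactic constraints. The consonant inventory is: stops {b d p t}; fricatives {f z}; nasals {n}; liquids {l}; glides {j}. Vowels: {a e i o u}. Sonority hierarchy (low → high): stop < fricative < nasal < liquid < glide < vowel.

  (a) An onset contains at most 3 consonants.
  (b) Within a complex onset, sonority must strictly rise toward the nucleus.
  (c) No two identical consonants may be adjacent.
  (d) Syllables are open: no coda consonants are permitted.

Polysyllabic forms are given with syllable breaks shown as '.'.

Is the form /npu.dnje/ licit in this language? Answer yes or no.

no

/npu.dnje/ — violates constraint (b): syllable 1 onset /np/: /n/ (nasal, 3) → /p/ (stop, 1) does not rise → illicit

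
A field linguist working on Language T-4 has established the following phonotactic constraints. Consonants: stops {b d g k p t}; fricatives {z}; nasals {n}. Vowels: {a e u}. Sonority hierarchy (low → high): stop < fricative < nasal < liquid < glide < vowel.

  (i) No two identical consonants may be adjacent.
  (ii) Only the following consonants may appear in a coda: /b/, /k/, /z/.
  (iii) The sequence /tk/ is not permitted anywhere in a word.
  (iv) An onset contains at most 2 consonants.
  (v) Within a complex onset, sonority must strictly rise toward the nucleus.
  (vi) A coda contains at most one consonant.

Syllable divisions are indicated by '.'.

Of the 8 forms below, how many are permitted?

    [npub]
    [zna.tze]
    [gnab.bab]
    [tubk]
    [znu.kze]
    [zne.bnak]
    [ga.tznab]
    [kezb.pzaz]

[npub] — violates constraint (v): syllable 1 onset /np/: /n/ (nasal, 3) → /p/ (stop, 1) does not rise → not permitted
[zna.tze] — σ1 onset /zn/ (2→3 rises), coda /∅/ ok; σ2 onset /tz/ (1→2 rises), coda /∅/ ok → permitted
[gnab.bab] — violates constraint (i): adjacent identical consonants /bb/ → not permitted
[tubk] — violates constraint (vi): syllable 1 coda /bk/ has 2 consonants (> 1) → not permitted
[znu.kze] — σ1 onset /zn/ (2→3 rises), coda /∅/ ok; σ2 onset /kz/ (1→2 rises), coda /∅/ ok → permitted
[zne.bnak] — σ1 onset /zn/ (2→3 rises), coda /∅/ ok; σ2 onset /bn/ (1→3 rises), coda /k/ ok → permitted
[ga.tznab] — violates constraint (iv): syllable 2 onset /tzn/ has 3 consonants (> 2) → not permitted
[kezb.pzaz] — violates constraint (vi): syllable 1 coda /zb/ has 2 consonants (> 1) → not permitted
Permitted: [zna.tze], [znu.kze], [zne.bnak] → 3.

3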